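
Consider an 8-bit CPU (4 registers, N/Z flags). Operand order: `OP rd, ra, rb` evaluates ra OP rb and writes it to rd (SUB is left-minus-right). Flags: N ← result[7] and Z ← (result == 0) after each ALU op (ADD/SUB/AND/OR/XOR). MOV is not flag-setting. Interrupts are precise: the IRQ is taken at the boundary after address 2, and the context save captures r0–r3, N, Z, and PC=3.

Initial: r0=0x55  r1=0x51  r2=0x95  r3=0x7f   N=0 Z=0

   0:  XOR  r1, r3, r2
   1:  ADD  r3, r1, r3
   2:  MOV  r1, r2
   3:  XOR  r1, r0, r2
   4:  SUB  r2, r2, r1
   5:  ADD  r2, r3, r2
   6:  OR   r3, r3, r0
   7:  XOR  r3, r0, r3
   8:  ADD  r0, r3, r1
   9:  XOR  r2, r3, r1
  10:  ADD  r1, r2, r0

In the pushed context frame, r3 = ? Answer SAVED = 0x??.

after  0: r0=0x55 r1=0xea r2=0x95 r3=0x7f  N=1 Z=0
after  1: r0=0x55 r1=0xea r2=0x95 r3=0x69  N=0 Z=0
after  2: r0=0x55 r1=0x95 r2=0x95 r3=0x69  N=0 Z=0
-- IRQ taken; context saved, return-PC = 3 --

SAVED = 0x69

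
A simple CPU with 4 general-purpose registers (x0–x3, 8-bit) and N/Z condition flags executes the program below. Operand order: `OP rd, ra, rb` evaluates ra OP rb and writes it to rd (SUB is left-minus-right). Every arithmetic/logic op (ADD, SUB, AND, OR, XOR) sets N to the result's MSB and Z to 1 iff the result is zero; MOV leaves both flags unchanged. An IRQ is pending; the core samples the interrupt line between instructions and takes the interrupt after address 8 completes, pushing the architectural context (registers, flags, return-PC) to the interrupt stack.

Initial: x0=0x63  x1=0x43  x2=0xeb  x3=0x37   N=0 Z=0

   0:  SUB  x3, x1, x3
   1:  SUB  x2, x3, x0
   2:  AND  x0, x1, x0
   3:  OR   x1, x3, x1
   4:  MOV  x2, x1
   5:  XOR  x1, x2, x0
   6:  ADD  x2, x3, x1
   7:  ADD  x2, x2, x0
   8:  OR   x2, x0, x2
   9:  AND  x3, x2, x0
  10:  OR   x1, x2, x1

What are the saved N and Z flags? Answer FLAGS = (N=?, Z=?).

after  0: x0=0x63 x1=0x43 x2=0xeb x3=0x0c  N=0 Z=0
after  1: x0=0x63 x1=0x43 x2=0xa9 x3=0x0c  N=1 Z=0
after  2: x0=0x43 x1=0x43 x2=0xa9 x3=0x0c  N=0 Z=0
after  3: x0=0x43 x1=0x4f x2=0xa9 x3=0x0c  N=0 Z=0
after  4: x0=0x43 x1=0x4f x2=0x4f x3=0x0c  N=0 Z=0
after  5: x0=0x43 x1=0x0c x2=0x4f x3=0x0c  N=0 Z=0
after  6: x0=0x43 x1=0x0c x2=0x18 x3=0x0c  N=0 Z=0
after  7: x0=0x43 x1=0x0c x2=0x5b x3=0x0c  N=0 Z=0
after  8: x0=0x43 x1=0x0c x2=0x5b x3=0x0c  N=0 Z=0
-- IRQ taken; context saved, return-PC = 9 --

FLAGS = (N=0, Z=0)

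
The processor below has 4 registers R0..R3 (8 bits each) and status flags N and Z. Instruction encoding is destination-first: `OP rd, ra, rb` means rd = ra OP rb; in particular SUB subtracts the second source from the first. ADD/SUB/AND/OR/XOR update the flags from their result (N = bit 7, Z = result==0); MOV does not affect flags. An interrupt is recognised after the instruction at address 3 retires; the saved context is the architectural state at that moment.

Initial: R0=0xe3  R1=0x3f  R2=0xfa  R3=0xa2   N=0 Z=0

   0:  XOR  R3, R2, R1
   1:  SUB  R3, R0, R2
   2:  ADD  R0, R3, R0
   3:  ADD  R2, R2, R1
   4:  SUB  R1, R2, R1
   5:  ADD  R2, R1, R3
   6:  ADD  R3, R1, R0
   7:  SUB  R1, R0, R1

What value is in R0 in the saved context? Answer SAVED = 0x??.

SAVED = 0xcc

after  0: R0=0xe3 R1=0x3f R2=0xfa R3=0xc5  N=1 Z=0
after  1: R0=0xe3 R1=0x3f R2=0xfa R3=0xe9  N=1 Z=0
after  2: R0=0xcc R1=0x3f R2=0xfa R3=0xe9  N=1 Z=0
after  3: R0=0xcc R1=0x3f R2=0x39 R3=0xe9  N=0 Z=0
-- IRQ taken; context saved, return-PC = 4 --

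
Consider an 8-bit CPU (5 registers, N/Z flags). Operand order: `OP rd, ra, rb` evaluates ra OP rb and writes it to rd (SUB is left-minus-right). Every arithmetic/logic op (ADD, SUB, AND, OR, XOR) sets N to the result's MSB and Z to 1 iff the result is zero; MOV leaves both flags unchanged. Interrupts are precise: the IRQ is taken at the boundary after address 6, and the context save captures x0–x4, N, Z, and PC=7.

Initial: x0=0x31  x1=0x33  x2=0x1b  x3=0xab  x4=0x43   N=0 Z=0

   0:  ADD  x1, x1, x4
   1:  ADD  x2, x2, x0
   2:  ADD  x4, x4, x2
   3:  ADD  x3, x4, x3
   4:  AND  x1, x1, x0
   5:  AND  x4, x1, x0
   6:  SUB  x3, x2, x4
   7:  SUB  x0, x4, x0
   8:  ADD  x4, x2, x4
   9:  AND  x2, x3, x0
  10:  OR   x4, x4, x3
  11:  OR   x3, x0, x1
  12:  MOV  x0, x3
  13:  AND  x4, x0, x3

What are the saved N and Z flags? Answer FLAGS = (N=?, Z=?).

after  0: x0=0x31 x1=0x76 x2=0x1b x3=0xab x4=0x43  N=0 Z=0
after  1: x0=0x31 x1=0x76 x2=0x4c x3=0xab x4=0x43  N=0 Z=0
after  2: x0=0x31 x1=0x76 x2=0x4c x3=0xab x4=0x8f  N=1 Z=0
after  3: x0=0x31 x1=0x76 x2=0x4c x3=0x3a x4=0x8f  N=0 Z=0
after  4: x0=0x31 x1=0x30 x2=0x4c x3=0x3a x4=0x8f  N=0 Z=0
after  5: x0=0x31 x1=0x30 x2=0x4c x3=0x3a x4=0x30  N=0 Z=0
after  6: x0=0x31 x1=0x30 x2=0x4c x3=0x1c x4=0x30  N=0 Z=0
-- IRQ taken; context saved, return-PC = 7 --

FLAGS = (N=0, Z=0)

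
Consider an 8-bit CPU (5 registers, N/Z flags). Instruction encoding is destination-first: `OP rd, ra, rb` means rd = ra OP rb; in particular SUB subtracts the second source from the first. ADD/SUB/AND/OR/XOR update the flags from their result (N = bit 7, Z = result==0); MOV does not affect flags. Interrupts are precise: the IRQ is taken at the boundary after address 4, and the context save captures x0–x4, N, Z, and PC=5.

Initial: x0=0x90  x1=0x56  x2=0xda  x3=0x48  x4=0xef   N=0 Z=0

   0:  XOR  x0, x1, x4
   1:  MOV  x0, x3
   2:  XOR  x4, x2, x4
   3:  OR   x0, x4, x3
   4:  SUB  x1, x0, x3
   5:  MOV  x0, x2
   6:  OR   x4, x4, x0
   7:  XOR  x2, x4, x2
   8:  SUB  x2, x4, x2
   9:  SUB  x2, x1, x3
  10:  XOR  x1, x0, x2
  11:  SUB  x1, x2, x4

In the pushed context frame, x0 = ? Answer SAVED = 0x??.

after  0: x0=0xb9 x1=0x56 x2=0xda x3=0x48 x4=0xef  N=1 Z=0
after  1: x0=0x48 x1=0x56 x2=0xda x3=0x48 x4=0xef  N=1 Z=0
after  2: x0=0x48 x1=0x56 x2=0xda x3=0x48 x4=0x35  N=0 Z=0
after  3: x0=0x7d x1=0x56 x2=0xda x3=0x48 x4=0x35  N=0 Z=0
after  4: x0=0x7d x1=0x35 x2=0xda x3=0x48 x4=0x35  N=0 Z=0
-- IRQ taken; context saved, return-PC = 5 --

SAVED = 0x7d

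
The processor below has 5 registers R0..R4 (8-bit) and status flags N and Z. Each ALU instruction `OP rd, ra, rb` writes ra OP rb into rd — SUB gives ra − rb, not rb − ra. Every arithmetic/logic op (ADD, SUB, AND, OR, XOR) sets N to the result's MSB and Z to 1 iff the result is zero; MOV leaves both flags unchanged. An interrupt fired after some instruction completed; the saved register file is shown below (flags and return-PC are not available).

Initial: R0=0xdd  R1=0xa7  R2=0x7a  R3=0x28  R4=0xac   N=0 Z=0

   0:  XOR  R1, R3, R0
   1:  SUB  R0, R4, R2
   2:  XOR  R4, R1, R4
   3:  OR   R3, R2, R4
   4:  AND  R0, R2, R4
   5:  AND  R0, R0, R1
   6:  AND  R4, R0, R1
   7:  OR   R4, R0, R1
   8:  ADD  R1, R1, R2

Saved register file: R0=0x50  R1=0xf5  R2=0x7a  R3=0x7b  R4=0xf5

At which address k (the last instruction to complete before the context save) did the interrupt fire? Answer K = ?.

after  0: R0=0xdd R1=0xf5 R2=0x7a R3=0x28 R4=0xac  N=1 Z=0
after  1: R0=0x32 R1=0xf5 R2=0x7a R3=0x28 R4=0xac  N=0 Z=0
after  2: R0=0x32 R1=0xf5 R2=0x7a R3=0x28 R4=0x59  N=0 Z=0
after  3: R0=0x32 R1=0xf5 R2=0x7a R3=0x7b R4=0x59  N=0 Z=0
after  4: R0=0x58 R1=0xf5 R2=0x7a R3=0x7b R4=0x59  N=0 Z=0
after  5: R0=0x50 R1=0xf5 R2=0x7a R3=0x7b R4=0x59  N=0 Z=0
after  6: R0=0x50 R1=0xf5 R2=0x7a R3=0x7b R4=0x50  N=0 Z=0
after  7: R0=0x50 R1=0xf5 R2=0x7a R3=0x7b R4=0xf5  N=1 Z=0
-- IRQ taken; context saved, return-PC = 8 --

K = 7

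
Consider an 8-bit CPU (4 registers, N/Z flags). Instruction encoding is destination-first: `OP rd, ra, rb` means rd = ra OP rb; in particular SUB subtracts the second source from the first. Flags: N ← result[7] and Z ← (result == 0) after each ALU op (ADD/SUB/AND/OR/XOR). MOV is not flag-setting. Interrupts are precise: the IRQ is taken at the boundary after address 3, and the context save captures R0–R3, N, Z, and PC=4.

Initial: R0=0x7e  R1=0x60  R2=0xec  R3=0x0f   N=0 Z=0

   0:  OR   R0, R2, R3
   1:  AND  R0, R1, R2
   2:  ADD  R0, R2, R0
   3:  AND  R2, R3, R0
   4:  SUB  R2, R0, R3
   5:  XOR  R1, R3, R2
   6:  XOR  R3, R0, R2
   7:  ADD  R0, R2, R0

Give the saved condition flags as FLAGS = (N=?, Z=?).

after  0: R0=0xef R1=0x60 R2=0xec R3=0x0f  N=1 Z=0
after  1: R0=0x60 R1=0x60 R2=0xec R3=0x0f  N=0 Z=0
after  2: R0=0x4c R1=0x60 R2=0xec R3=0x0f  N=0 Z=0
after  3: R0=0x4c R1=0x60 R2=0x0c R3=0x0f  N=0 Z=0
-- IRQ taken; context saved, return-PC = 4 --

FLAGS = (N=0, Z=0)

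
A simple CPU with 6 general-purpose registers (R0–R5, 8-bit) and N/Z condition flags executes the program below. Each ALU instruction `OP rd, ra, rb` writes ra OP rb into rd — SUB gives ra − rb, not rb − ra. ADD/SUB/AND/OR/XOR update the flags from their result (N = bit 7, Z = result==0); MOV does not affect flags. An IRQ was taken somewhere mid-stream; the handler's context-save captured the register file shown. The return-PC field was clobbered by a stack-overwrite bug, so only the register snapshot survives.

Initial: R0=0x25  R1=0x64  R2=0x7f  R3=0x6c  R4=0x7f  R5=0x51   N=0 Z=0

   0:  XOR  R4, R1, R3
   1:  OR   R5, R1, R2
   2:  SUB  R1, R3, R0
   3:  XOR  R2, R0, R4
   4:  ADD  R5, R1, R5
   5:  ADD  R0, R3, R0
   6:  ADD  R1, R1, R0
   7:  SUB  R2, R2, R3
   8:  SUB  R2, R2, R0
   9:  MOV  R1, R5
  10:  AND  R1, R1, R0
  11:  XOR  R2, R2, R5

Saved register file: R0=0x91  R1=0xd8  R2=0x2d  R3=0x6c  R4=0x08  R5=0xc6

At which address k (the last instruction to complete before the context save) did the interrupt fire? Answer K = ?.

K = 6

after  0: R0=0x25 R1=0x64 R2=0x7f R3=0x6c R4=0x08 R5=0x51  N=0 Z=0
after  1: R0=0x25 R1=0x64 R2=0x7f R3=0x6c R4=0x08 R5=0x7f  N=0 Z=0
after  2: R0=0x25 R1=0x47 R2=0x7f R3=0x6c R4=0x08 R5=0x7f  N=0 Z=0
after  3: R0=0x25 R1=0x47 R2=0x2d R3=0x6c R4=0x08 R5=0x7f  N=0 Z=0
after  4: R0=0x25 R1=0x47 R2=0x2d R3=0x6c R4=0x08 R5=0xc6  N=1 Z=0
after  5: R0=0x91 R1=0x47 R2=0x2d R3=0x6c R4=0x08 R5=0xc6  N=1 Z=0
after  6: R0=0x91 R1=0xd8 R2=0x2d R3=0x6c R4=0x08 R5=0xc6  N=1 Z=0
-- IRQ taken; context saved, return-PC = 7 --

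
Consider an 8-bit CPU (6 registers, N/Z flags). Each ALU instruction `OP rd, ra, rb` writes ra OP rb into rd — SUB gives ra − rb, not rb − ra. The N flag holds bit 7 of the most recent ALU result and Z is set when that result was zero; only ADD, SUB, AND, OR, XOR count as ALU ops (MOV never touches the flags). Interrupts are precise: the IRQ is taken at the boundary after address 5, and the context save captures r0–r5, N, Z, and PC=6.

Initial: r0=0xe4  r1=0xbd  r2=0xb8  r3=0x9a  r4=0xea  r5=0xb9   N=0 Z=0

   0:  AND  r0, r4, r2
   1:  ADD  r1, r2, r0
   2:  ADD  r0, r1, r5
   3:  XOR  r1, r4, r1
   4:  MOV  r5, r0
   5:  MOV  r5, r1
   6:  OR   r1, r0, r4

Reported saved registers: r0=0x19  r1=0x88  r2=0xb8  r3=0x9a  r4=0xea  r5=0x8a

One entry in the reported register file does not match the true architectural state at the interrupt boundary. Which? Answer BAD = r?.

BAD = r1

after  0: r0=0xa8 r1=0xbd r2=0xb8 r3=0x9a r4=0xea r5=0xb9  N=1 Z=0
after  1: r0=0xa8 r1=0x60 r2=0xb8 r3=0x9a r4=0xea r5=0xb9  N=0 Z=0
after  2: r0=0x19 r1=0x60 r2=0xb8 r3=0x9a r4=0xea r5=0xb9  N=0 Z=0
after  3: r0=0x19 r1=0x8a r2=0xb8 r3=0x9a r4=0xea r5=0xb9  N=1 Z=0
after  4: r0=0x19 r1=0x8a r2=0xb8 r3=0x9a r4=0xea r5=0x19  N=1 Z=0
after  5: r0=0x19 r1=0x8a r2=0xb8 r3=0x9a r4=0xea r5=0x8a  N=1 Z=0
-- IRQ taken; context saved, return-PC = 6 --
mismatch: r1: reported 0x88 vs actual 0x8a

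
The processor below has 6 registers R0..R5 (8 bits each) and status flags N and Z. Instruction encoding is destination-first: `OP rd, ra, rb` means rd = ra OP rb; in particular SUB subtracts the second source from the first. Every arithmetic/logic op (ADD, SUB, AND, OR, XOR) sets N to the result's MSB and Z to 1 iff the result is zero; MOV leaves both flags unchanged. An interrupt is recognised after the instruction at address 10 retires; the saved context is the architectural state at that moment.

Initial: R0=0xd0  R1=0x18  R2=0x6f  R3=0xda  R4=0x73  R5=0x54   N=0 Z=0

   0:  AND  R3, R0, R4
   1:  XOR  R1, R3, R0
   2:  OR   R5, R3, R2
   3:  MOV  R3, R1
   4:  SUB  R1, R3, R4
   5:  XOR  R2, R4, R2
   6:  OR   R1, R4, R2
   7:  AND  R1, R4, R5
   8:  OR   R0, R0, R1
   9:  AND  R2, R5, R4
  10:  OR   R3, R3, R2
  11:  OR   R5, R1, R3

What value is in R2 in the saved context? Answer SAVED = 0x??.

SAVED = 0x73

after  0: R0=0xd0 R1=0x18 R2=0x6f R3=0x50 R4=0x73 R5=0x54  N=0 Z=0
after  1: R0=0xd0 R1=0x80 R2=0x6f R3=0x50 R4=0x73 R5=0x54  N=1 Z=0
after  2: R0=0xd0 R1=0x80 R2=0x6f R3=0x50 R4=0x73 R5=0x7f  N=0 Z=0
after  3: R0=0xd0 R1=0x80 R2=0x6f R3=0x80 R4=0x73 R5=0x7f  N=0 Z=0
after  4: R0=0xd0 R1=0x0d R2=0x6f R3=0x80 R4=0x73 R5=0x7f  N=0 Z=0
after  5: R0=0xd0 R1=0x0d R2=0x1c R3=0x80 R4=0x73 R5=0x7f  N=0 Z=0
after  6: R0=0xd0 R1=0x7f R2=0x1c R3=0x80 R4=0x73 R5=0x7f  N=0 Z=0
after  7: R0=0xd0 R1=0x73 R2=0x1c R3=0x80 R4=0x73 R5=0x7f  N=0 Z=0
after  8: R0=0xf3 R1=0x73 R2=0x1c R3=0x80 R4=0x73 R5=0x7f  N=1 Z=0
after  9: R0=0xf3 R1=0x73 R2=0x73 R3=0x80 R4=0x73 R5=0x7f  N=0 Z=0
after 10: R0=0xf3 R1=0x73 R2=0x73 R3=0xf3 R4=0x73 R5=0x7f  N=1 Z=0
-- IRQ taken; context saved, return-PC = 11 --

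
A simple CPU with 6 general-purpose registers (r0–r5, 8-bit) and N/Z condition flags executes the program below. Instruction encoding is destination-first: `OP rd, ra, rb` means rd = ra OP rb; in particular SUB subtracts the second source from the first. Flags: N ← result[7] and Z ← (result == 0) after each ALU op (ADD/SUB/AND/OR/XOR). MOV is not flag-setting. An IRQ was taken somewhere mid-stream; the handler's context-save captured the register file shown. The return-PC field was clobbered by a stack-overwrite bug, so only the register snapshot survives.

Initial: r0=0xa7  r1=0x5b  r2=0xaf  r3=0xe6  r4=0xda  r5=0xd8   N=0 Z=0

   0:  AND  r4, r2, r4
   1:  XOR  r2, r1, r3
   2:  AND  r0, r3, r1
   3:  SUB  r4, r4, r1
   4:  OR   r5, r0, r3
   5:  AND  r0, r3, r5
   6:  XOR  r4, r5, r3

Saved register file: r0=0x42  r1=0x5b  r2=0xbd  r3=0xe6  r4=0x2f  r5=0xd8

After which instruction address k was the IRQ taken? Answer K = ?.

K = 3

after  0: r0=0xa7 r1=0x5b r2=0xaf r3=0xe6 r4=0x8a r5=0xd8  N=1 Z=0
after  1: r0=0xa7 r1=0x5b r2=0xbd r3=0xe6 r4=0x8a r5=0xd8  N=1 Z=0
after  2: r0=0x42 r1=0x5b r2=0xbd r3=0xe6 r4=0x8a r5=0xd8  N=0 Z=0
after  3: r0=0x42 r1=0x5b r2=0xbd r3=0xe6 r4=0x2f r5=0xd8  N=0 Z=0
-- IRQ taken; context saved, return-PC = 4 --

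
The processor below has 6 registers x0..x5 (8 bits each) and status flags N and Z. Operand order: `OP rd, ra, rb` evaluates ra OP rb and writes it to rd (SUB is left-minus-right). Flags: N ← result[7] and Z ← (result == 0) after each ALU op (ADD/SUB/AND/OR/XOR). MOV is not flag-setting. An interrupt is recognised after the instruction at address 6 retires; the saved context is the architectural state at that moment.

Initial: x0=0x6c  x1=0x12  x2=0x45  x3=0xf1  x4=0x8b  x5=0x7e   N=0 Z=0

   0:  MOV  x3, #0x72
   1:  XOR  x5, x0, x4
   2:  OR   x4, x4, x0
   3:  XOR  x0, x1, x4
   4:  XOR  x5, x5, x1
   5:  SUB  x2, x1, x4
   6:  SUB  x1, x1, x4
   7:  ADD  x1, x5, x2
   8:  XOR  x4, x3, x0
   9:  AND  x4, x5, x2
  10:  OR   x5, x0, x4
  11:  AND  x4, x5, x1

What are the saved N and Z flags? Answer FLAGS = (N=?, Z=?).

FLAGS = (N=0, Z=0)

after  0: x0=0x6c x1=0x12 x2=0x45 x3=0x72 x4=0x8b x5=0x7e  N=0 Z=0
after  1: x0=0x6c x1=0x12 x2=0x45 x3=0x72 x4=0x8b x5=0xe7  N=1 Z=0
after  2: x0=0x6c x1=0x12 x2=0x45 x3=0x72 x4=0xef x5=0xe7  N=1 Z=0
after  3: x0=0xfd x1=0x12 x2=0x45 x3=0x72 x4=0xef x5=0xe7  N=1 Z=0
after  4: x0=0xfd x1=0x12 x2=0x45 x3=0x72 x4=0xef x5=0xf5  N=1 Z=0
after  5: x0=0xfd x1=0x12 x2=0x23 x3=0x72 x4=0xef x5=0xf5  N=0 Z=0
after  6: x0=0xfd x1=0x23 x2=0x23 x3=0x72 x4=0xef x5=0xf5  N=0 Z=0
-- IRQ taken; context saved, return-PC = 7 --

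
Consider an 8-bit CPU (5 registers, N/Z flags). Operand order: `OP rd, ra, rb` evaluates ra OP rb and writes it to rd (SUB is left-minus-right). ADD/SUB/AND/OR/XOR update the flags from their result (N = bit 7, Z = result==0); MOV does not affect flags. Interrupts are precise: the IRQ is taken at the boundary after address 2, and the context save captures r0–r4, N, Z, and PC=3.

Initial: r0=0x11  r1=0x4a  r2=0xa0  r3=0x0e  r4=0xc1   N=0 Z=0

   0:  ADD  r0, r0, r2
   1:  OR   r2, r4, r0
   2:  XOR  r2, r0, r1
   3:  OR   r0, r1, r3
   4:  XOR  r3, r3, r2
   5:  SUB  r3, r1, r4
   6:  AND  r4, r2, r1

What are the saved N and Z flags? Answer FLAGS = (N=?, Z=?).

after  0: r0=0xb1 r1=0x4a r2=0xa0 r3=0x0e r4=0xc1  N=1 Z=0
after  1: r0=0xb1 r1=0x4a r2=0xf1 r3=0x0e r4=0xc1  N=1 Z=0
after  2: r0=0xb1 r1=0x4a r2=0xfb r3=0x0e r4=0xc1  N=1 Z=0
-- IRQ taken; context saved, return-PC = 3 --

FLAGS = (N=1, Z=0)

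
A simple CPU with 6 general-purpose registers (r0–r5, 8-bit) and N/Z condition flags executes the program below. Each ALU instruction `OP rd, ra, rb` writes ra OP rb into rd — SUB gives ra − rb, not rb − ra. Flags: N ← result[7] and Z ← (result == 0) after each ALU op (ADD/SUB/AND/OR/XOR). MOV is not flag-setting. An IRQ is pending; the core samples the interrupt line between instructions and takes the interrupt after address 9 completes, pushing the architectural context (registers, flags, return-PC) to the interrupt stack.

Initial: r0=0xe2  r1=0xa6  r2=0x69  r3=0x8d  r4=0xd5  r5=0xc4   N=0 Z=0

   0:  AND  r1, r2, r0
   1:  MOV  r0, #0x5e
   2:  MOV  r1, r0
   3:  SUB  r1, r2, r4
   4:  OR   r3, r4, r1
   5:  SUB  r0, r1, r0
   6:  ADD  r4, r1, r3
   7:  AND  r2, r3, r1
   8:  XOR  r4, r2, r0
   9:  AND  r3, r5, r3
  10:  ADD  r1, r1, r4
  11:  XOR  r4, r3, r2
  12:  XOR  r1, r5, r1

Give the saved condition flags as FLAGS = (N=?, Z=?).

after  0: r0=0xe2 r1=0x60 r2=0x69 r3=0x8d r4=0xd5 r5=0xc4  N=0 Z=0
after  1: r0=0x5e r1=0x60 r2=0x69 r3=0x8d r4=0xd5 r5=0xc4  N=0 Z=0
after  2: r0=0x5e r1=0x5e r2=0x69 r3=0x8d r4=0xd5 r5=0xc4  N=0 Z=0
after  3: r0=0x5e r1=0x94 r2=0x69 r3=0x8d r4=0xd5 r5=0xc4  N=1 Z=0
after  4: r0=0x5e r1=0x94 r2=0x69 r3=0xd5 r4=0xd5 r5=0xc4  N=1 Z=0
after  5: r0=0x36 r1=0x94 r2=0x69 r3=0xd5 r4=0xd5 r5=0xc4  N=0 Z=0
after  6: r0=0x36 r1=0x94 r2=0x69 r3=0xd5 r4=0x69 r5=0xc4  N=0 Z=0
after  7: r0=0x36 r1=0x94 r2=0x94 r3=0xd5 r4=0x69 r5=0xc4  N=1 Z=0
after  8: r0=0x36 r1=0x94 r2=0x94 r3=0xd5 r4=0xa2 r5=0xc4  N=1 Z=0
after  9: r0=0x36 r1=0x94 r2=0x94 r3=0xc4 r4=0xa2 r5=0xc4  N=1 Z=0
-- IRQ taken; context saved, return-PC = 10 --

FLAGS = (N=1, Z=0)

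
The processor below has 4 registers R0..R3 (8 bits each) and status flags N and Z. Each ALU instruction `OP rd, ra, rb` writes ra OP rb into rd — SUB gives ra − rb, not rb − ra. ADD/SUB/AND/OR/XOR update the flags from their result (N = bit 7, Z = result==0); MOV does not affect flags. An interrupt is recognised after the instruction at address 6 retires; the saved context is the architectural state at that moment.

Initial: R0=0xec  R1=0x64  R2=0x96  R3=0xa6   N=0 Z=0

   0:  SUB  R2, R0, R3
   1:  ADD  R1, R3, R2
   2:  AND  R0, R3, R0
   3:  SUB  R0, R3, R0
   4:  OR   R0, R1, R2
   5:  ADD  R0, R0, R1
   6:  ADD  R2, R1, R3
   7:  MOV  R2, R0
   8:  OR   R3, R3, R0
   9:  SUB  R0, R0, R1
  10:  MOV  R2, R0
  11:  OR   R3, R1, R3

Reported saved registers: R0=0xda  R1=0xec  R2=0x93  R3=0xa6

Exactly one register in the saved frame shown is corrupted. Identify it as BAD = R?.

after  0: R0=0xec R1=0x64 R2=0x46 R3=0xa6  N=0 Z=0
after  1: R0=0xec R1=0xec R2=0x46 R3=0xa6  N=1 Z=0
after  2: R0=0xa4 R1=0xec R2=0x46 R3=0xa6  N=1 Z=0
after  3: R0=0x02 R1=0xec R2=0x46 R3=0xa6  N=0 Z=0
after  4: R0=0xee R1=0xec R2=0x46 R3=0xa6  N=1 Z=0
after  5: R0=0xda R1=0xec R2=0x46 R3=0xa6  N=1 Z=0
after  6: R0=0xda R1=0xec R2=0x92 R3=0xa6  N=1 Z=0
-- IRQ taken; context saved, return-PC = 7 --
mismatch: R2: reported 0x93 vs actual 0x92

BAD = R2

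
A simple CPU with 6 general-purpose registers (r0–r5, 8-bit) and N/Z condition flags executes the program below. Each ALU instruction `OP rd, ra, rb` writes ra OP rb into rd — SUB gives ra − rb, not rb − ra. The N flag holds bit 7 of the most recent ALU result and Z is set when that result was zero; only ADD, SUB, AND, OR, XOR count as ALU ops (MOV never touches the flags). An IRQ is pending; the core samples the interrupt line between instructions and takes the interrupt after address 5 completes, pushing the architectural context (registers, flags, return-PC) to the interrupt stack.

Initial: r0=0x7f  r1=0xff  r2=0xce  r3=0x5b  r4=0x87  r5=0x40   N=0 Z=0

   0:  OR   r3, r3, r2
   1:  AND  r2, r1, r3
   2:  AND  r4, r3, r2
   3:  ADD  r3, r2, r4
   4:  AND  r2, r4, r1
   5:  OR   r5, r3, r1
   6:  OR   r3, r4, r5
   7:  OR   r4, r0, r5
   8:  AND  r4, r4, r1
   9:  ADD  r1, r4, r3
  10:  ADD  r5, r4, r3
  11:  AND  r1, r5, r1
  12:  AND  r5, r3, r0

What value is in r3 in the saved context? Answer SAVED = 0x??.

after  0: r0=0x7f r1=0xff r2=0xce r3=0xdf r4=0x87 r5=0x40  N=1 Z=0
after  1: r0=0x7f r1=0xff r2=0xdf r3=0xdf r4=0x87 r5=0x40  N=1 Z=0
after  2: r0=0x7f r1=0xff r2=0xdf r3=0xdf r4=0xdf r5=0x40  N=1 Z=0
after  3: r0=0x7f r1=0xff r2=0xdf r3=0xbe r4=0xdf r5=0x40  N=1 Z=0
after  4: r0=0x7f r1=0xff r2=0xdf r3=0xbe r4=0xdf r5=0x40  N=1 Z=0
after  5: r0=0x7f r1=0xff r2=0xdf r3=0xbe r4=0xdf r5=0xff  N=1 Z=0
-- IRQ taken; context saved, return-PC = 6 --

SAVED = 0xbe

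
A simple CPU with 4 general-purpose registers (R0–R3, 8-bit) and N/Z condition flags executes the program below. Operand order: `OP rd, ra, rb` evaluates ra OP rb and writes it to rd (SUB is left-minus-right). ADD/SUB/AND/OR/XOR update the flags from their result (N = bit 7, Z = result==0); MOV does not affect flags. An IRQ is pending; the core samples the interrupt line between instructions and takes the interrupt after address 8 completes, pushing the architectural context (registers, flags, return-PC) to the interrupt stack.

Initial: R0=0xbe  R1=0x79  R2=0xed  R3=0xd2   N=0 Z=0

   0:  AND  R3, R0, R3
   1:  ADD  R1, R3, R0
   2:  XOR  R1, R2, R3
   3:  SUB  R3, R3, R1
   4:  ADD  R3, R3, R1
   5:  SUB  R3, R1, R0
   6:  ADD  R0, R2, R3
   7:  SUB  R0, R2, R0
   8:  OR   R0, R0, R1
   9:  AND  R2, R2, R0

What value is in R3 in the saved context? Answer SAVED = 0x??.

after  0: R0=0xbe R1=0x79 R2=0xed R3=0x92  N=1 Z=0
after  1: R0=0xbe R1=0x50 R2=0xed R3=0x92  N=0 Z=0
after  2: R0=0xbe R1=0x7f R2=0xed R3=0x92  N=0 Z=0
after  3: R0=0xbe R1=0x7f R2=0xed R3=0x13  N=0 Z=0
after  4: R0=0xbe R1=0x7f R2=0xed R3=0x92  N=1 Z=0
after  5: R0=0xbe R1=0x7f R2=0xed R3=0xc1  N=1 Z=0
after  6: R0=0xae R1=0x7f R2=0xed R3=0xc1  N=1 Z=0
after  7: R0=0x3f R1=0x7f R2=0xed R3=0xc1  N=0 Z=0
after  8: R0=0x7f R1=0x7f R2=0xed R3=0xc1  N=0 Z=0
-- IRQ taken; context saved, return-PC = 9 --

SAVED = 0xc1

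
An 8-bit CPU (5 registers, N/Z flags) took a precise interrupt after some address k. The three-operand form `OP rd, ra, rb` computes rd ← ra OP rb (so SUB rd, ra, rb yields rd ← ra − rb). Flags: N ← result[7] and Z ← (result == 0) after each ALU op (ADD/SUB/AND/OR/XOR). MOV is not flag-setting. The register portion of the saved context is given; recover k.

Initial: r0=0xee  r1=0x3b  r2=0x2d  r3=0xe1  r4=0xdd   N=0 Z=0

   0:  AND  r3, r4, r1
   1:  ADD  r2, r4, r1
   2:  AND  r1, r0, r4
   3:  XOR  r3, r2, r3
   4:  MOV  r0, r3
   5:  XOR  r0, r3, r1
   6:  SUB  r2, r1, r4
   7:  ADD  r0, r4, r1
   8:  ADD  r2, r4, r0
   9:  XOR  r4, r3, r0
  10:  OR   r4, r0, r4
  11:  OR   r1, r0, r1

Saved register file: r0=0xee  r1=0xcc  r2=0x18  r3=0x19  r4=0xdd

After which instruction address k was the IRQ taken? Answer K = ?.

after  0: r0=0xee r1=0x3b r2=0x2d r3=0x19 r4=0xdd  N=0 Z=0
after  1: r0=0xee r1=0x3b r2=0x18 r3=0x19 r4=0xdd  N=0 Z=0
after  2: r0=0xee r1=0xcc r2=0x18 r3=0x19 r4=0xdd  N=1 Z=0
-- IRQ taken; context saved, return-PC = 3 --

K = 2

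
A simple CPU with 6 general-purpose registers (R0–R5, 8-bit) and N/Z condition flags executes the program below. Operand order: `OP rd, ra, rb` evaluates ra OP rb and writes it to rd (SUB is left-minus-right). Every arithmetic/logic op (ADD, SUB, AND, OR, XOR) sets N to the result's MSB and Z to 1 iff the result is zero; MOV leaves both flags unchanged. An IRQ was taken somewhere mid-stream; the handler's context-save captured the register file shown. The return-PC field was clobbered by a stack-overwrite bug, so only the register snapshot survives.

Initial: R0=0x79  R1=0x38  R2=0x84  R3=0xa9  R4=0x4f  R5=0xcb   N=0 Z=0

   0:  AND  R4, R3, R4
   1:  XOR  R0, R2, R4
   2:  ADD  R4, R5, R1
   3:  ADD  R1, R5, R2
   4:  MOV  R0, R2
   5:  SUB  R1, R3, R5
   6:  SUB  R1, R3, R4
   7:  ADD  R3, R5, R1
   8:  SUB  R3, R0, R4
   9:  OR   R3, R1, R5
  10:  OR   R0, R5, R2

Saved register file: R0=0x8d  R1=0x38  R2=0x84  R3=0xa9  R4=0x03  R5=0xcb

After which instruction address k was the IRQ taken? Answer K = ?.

after  0: R0=0x79 R1=0x38 R2=0x84 R3=0xa9 R4=0x09 R5=0xcb  N=0 Z=0
after  1: R0=0x8d R1=0x38 R2=0x84 R3=0xa9 R4=0x09 R5=0xcb  N=1 Z=0
after  2: R0=0x8d R1=0x38 R2=0x84 R3=0xa9 R4=0x03 R5=0xcb  N=0 Z=0
-- IRQ taken; context saved, return-PC = 3 --

K = 2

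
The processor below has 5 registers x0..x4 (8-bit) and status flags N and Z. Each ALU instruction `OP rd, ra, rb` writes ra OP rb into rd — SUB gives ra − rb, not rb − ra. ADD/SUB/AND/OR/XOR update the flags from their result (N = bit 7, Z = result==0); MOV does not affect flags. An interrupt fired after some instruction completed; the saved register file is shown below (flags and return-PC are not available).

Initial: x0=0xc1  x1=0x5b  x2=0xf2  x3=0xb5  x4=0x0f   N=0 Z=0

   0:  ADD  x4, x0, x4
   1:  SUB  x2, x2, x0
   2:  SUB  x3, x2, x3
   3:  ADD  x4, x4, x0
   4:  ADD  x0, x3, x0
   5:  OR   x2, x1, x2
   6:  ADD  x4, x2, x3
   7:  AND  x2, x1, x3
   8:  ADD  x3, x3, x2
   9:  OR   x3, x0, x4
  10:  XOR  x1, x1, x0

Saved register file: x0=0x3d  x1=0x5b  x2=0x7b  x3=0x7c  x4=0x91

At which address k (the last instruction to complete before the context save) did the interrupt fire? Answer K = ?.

K = 5

after  0: x0=0xc1 x1=0x5b x2=0xf2 x3=0xb5 x4=0xd0  N=1 Z=0
after  1: x0=0xc1 x1=0x5b x2=0x31 x3=0xb5 x4=0xd0  N=0 Z=0
after  2: x0=0xc1 x1=0x5b x2=0x31 x3=0x7c x4=0xd0  N=0 Z=0
after  3: x0=0xc1 x1=0x5b x2=0x31 x3=0x7c x4=0x91  N=1 Z=0
after  4: x0=0x3d x1=0x5b x2=0x31 x3=0x7c x4=0x91  N=0 Z=0
after  5: x0=0x3d x1=0x5b x2=0x7b x3=0x7c x4=0x91  N=0 Z=0
-- IRQ taken; context saved, return-PC = 6 --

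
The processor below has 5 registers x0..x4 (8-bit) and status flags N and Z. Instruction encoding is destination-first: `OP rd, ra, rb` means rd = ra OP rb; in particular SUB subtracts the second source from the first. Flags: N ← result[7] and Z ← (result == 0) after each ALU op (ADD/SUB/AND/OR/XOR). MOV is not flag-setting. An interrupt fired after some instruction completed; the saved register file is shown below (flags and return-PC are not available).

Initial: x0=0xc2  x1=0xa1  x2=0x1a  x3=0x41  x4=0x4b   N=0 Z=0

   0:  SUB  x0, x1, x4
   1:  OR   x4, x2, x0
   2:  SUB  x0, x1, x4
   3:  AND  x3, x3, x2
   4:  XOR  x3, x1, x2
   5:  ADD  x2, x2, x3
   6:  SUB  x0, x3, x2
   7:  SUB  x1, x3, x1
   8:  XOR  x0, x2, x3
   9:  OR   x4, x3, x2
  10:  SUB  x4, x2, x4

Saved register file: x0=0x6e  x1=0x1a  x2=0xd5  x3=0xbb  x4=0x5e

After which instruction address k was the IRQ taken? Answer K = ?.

K = 8

after  0: x0=0x56 x1=0xa1 x2=0x1a x3=0x41 x4=0x4b  N=0 Z=0
after  1: x0=0x56 x1=0xa1 x2=0x1a x3=0x41 x4=0x5e  N=0 Z=0
after  2: x0=0x43 x1=0xa1 x2=0x1a x3=0x41 x4=0x5e  N=0 Z=0
after  3: x0=0x43 x1=0xa1 x2=0x1a x3=0x00 x4=0x5e  N=0 Z=1
after  4: x0=0x43 x1=0xa1 x2=0x1a x3=0xbb x4=0x5e  N=1 Z=0
after  5: x0=0x43 x1=0xa1 x2=0xd5 x3=0xbb x4=0x5e  N=1 Z=0
after  6: x0=0xe6 x1=0xa1 x2=0xd5 x3=0xbb x4=0x5e  N=1 Z=0
after  7: x0=0xe6 x1=0x1a x2=0xd5 x3=0xbb x4=0x5e  N=0 Z=0
after  8: x0=0x6e x1=0x1a x2=0xd5 x3=0xbb x4=0x5e  N=0 Z=0
-- IRQ taken; context saved, return-PC = 9 --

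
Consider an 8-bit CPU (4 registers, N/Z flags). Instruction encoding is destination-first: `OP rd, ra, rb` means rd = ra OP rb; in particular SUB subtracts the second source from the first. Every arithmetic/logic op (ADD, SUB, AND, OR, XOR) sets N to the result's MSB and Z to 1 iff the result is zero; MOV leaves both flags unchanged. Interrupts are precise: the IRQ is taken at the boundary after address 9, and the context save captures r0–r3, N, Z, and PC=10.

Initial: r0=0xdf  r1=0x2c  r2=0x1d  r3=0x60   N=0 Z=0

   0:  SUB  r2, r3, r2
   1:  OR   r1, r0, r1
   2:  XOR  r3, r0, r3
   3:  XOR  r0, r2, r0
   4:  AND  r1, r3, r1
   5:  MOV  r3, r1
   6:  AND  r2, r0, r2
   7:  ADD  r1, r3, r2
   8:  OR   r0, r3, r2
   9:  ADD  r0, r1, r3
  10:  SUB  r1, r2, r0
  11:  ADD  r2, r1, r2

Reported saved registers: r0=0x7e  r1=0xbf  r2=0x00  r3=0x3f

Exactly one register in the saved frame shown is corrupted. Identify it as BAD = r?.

BAD = r3

after  0: r0=0xdf r1=0x2c r2=0x43 r3=0x60  N=0 Z=0
after  1: r0=0xdf r1=0xff r2=0x43 r3=0x60  N=1 Z=0
after  2: r0=0xdf r1=0xff r2=0x43 r3=0xbf  N=1 Z=0
after  3: r0=0x9c r1=0xff r2=0x43 r3=0xbf  N=1 Z=0
after  4: r0=0x9c r1=0xbf r2=0x43 r3=0xbf  N=1 Z=0
after  5: r0=0x9c r1=0xbf r2=0x43 r3=0xbf  N=1 Z=0
after  6: r0=0x9c r1=0xbf r2=0x00 r3=0xbf  N=0 Z=1
after  7: r0=0x9c r1=0xbf r2=0x00 r3=0xbf  N=1 Z=0
after  8: r0=0xbf r1=0xbf r2=0x00 r3=0xbf  N=1 Z=0
after  9: r0=0x7e r1=0xbf r2=0x00 r3=0xbf  N=0 Z=0
-- IRQ taken; context saved, return-PC = 10 --
mismatch: r3: reported 0x3f vs actual 0xbf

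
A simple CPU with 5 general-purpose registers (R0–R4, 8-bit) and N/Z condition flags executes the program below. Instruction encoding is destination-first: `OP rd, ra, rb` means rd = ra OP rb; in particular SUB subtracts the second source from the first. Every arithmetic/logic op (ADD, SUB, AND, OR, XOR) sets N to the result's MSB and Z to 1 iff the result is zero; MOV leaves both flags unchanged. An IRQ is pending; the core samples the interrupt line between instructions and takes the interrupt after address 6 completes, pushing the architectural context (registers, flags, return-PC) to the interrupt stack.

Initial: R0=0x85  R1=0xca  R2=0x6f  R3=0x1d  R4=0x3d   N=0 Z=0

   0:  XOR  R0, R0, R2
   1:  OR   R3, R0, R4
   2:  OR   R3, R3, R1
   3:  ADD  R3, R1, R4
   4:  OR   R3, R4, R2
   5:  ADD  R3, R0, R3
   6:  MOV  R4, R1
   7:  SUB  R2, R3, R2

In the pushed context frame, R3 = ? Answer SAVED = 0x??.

SAVED = 0x69

after  0: R0=0xea R1=0xca R2=0x6f R3=0x1d R4=0x3d  N=1 Z=0
after  1: R0=0xea R1=0xca R2=0x6f R3=0xff R4=0x3d  N=1 Z=0
after  2: R0=0xea R1=0xca R2=0x6f R3=0xff R4=0x3d  N=1 Z=0
after  3: R0=0xea R1=0xca R2=0x6f R3=0x07 R4=0x3d  N=0 Z=0
after  4: R0=0xea R1=0xca R2=0x6f R3=0x7f R4=0x3d  N=0 Z=0
after  5: R0=0xea R1=0xca R2=0x6f R3=0x69 R4=0x3d  N=0 Z=0
after  6: R0=0xea R1=0xca R2=0x6f R3=0x69 R4=0xca  N=0 Z=0
-- IRQ taken; context saved, return-PC = 7 --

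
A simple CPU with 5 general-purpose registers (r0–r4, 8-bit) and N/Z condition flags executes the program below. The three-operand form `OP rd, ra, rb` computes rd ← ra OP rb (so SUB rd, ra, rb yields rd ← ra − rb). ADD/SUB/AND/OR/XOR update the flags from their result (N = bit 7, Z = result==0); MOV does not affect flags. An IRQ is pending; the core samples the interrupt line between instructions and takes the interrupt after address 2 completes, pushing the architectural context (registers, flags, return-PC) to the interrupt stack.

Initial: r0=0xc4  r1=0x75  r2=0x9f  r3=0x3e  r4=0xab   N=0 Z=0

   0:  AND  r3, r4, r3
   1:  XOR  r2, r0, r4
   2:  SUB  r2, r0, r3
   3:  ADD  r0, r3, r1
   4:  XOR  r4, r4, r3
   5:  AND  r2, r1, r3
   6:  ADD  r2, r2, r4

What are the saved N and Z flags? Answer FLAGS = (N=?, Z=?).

FLAGS = (N=1, Z=0)

after  0: r0=0xc4 r1=0x75 r2=0x9f r3=0x2a r4=0xab  N=0 Z=0
after  1: r0=0xc4 r1=0x75 r2=0x6f r3=0x2a r4=0xab  N=0 Z=0
after  2: r0=0xc4 r1=0x75 r2=0x9a r3=0x2a r4=0xab  N=1 Z=0
-- IRQ taken; context saved, return-PC = 3 --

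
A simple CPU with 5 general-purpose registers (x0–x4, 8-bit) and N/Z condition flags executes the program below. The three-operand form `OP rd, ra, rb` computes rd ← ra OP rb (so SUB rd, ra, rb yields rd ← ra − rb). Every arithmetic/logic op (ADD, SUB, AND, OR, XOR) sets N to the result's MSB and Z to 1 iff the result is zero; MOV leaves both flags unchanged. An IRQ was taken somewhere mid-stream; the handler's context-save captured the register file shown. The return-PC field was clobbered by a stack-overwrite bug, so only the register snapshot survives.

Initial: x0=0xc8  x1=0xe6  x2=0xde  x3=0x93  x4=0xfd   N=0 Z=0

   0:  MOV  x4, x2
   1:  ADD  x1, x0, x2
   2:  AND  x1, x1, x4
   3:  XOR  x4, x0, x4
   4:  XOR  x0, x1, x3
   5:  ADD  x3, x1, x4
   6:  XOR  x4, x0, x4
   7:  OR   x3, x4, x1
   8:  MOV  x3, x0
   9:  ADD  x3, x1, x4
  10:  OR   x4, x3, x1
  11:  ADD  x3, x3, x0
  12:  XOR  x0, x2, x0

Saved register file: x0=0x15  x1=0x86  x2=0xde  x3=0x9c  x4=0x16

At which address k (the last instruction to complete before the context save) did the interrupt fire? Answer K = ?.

K = 5

after  0: x0=0xc8 x1=0xe6 x2=0xde x3=0x93 x4=0xde  N=0 Z=0
after  1: x0=0xc8 x1=0xa6 x2=0xde x3=0x93 x4=0xde  N=1 Z=0
after  2: x0=0xc8 x1=0x86 x2=0xde x3=0x93 x4=0xde  N=1 Z=0
after  3: x0=0xc8 x1=0x86 x2=0xde x3=0x93 x4=0x16  N=0 Z=0
after  4: x0=0x15 x1=0x86 x2=0xde x3=0x93 x4=0x16  N=0 Z=0
after  5: x0=0x15 x1=0x86 x2=0xde x3=0x9c x4=0x16  N=1 Z=0
-- IRQ taken; context saved, return-PC = 6 --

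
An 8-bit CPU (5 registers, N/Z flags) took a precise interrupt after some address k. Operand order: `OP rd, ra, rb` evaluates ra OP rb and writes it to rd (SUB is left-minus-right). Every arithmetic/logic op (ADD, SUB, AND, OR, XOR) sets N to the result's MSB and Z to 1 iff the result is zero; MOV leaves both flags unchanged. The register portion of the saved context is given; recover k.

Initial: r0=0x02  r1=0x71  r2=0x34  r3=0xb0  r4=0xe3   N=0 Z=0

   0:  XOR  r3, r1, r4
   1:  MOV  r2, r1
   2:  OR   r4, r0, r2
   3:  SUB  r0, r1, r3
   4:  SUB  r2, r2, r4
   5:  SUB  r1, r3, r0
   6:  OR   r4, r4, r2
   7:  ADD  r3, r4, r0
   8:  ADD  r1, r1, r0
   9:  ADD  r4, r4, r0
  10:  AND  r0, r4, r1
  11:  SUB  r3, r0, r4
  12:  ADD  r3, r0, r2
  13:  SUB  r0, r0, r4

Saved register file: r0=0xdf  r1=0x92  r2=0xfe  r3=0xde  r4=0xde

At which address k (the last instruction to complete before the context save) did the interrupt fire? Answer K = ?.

K = 9

after  0: r0=0x02 r1=0x71 r2=0x34 r3=0x92 r4=0xe3  N=1 Z=0
after  1: r0=0x02 r1=0x71 r2=0x71 r3=0x92 r4=0xe3  N=1 Z=0
after  2: r0=0x02 r1=0x71 r2=0x71 r3=0x92 r4=0x73  N=0 Z=0
after  3: r0=0xdf r1=0x71 r2=0x71 r3=0x92 r4=0x73  N=1 Z=0
after  4: r0=0xdf r1=0x71 r2=0xfe r3=0x92 r4=0x73  N=1 Z=0
after  5: r0=0xdf r1=0xb3 r2=0xfe r3=0x92 r4=0x73  N=1 Z=0
after  6: r0=0xdf r1=0xb3 r2=0xfe r3=0x92 r4=0xff  N=1 Z=0
after  7: r0=0xdf r1=0xb3 r2=0xfe r3=0xde r4=0xff  N=1 Z=0
after  8: r0=0xdf r1=0x92 r2=0xfe r3=0xde r4=0xff  N=1 Z=0
after  9: r0=0xdf r1=0x92 r2=0xfe r3=0xde r4=0xde  N=1 Z=0
-- IRQ taken; context saved, return-PC = 10 --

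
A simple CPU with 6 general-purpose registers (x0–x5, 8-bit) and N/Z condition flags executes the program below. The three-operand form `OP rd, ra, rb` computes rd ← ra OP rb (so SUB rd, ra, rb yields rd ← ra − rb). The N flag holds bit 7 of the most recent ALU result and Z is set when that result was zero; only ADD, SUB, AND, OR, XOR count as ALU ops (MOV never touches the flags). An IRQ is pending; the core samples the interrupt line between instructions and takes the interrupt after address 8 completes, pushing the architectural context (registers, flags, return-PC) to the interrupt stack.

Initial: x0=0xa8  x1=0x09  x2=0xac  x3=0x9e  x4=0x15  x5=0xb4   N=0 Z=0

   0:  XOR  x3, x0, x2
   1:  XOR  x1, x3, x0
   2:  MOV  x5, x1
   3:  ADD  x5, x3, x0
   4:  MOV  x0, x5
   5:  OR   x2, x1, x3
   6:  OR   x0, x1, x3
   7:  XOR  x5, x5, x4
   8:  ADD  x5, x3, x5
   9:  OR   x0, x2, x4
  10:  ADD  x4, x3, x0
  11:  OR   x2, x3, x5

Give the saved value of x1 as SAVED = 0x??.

after  0: x0=0xa8 x1=0x09 x2=0xac x3=0x04 x4=0x15 x5=0xb4  N=0 Z=0
after  1: x0=0xa8 x1=0xac x2=0xac x3=0x04 x4=0x15 x5=0xb4  N=1 Z=0
after  2: x0=0xa8 x1=0xac x2=0xac x3=0x04 x4=0x15 x5=0xac  N=1 Z=0
after  3: x0=0xa8 x1=0xac x2=0xac x3=0x04 x4=0x15 x5=0xac  N=1 Z=0
after  4: x0=0xac x1=0xac x2=0xac x3=0x04 x4=0x15 x5=0xac  N=1 Z=0
after  5: x0=0xac x1=0xac x2=0xac x3=0x04 x4=0x15 x5=0xac  N=1 Z=0
after  6: x0=0xac x1=0xac x2=0xac x3=0x04 x4=0x15 x5=0xac  N=1 Z=0
after  7: x0=0xac x1=0xac x2=0xac x3=0x04 x4=0x15 x5=0xb9  N=1 Z=0
after  8: x0=0xac x1=0xac x2=0xac x3=0x04 x4=0x15 x5=0xbd  N=1 Z=0
-- IRQ taken; context saved, return-PC = 9 --

SAVED = 0xac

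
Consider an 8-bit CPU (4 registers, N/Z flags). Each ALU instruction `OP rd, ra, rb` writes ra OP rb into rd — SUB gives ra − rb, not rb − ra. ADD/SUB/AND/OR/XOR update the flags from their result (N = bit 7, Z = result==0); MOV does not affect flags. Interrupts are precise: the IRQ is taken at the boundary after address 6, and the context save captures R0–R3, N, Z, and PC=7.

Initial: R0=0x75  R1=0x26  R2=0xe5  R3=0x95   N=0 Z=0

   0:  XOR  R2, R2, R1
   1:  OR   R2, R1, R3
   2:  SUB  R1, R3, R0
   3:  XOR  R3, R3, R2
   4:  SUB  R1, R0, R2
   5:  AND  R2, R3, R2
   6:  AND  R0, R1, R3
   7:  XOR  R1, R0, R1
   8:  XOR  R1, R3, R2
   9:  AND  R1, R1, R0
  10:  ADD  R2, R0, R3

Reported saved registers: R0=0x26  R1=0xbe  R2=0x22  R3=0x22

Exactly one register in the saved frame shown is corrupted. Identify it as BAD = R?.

BAD = R0

after  0: R0=0x75 R1=0x26 R2=0xc3 R3=0x95  N=1 Z=0
after  1: R0=0x75 R1=0x26 R2=0xb7 R3=0x95  N=1 Z=0
after  2: R0=0x75 R1=0x20 R2=0xb7 R3=0x95  N=0 Z=0
after  3: R0=0x75 R1=0x20 R2=0xb7 R3=0x22  N=0 Z=0
after  4: R0=0x75 R1=0xbe R2=0xb7 R3=0x22  N=1 Z=0
after  5: R0=0x75 R1=0xbe R2=0x22 R3=0x22  N=0 Z=0
after  6: R0=0x22 R1=0xbe R2=0x22 R3=0x22  N=0 Z=0
-- IRQ taken; context saved, return-PC = 7 --
mismatch: R0: reported 0x26 vs actual 0x22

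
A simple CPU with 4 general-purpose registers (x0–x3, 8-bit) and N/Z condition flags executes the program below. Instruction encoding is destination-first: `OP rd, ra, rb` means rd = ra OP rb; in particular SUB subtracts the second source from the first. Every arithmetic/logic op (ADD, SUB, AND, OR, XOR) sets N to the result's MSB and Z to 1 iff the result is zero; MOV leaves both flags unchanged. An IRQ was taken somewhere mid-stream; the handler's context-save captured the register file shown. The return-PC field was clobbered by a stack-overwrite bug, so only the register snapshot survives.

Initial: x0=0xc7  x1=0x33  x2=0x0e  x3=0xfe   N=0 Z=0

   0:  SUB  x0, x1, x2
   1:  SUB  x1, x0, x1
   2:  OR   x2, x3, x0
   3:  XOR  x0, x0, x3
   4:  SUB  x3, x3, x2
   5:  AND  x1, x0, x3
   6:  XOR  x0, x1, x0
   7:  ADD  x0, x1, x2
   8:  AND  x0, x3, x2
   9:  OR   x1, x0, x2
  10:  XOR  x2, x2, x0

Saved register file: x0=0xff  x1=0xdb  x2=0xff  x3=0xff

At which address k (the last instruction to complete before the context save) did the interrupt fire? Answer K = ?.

K = 8

after  0: x0=0x25 x1=0x33 x2=0x0e x3=0xfe  N=0 Z=0
after  1: x0=0x25 x1=0xf2 x2=0x0e x3=0xfe  N=1 Z=0
after  2: x0=0x25 x1=0xf2 x2=0xff x3=0xfe  N=1 Z=0
after  3: x0=0xdb x1=0xf2 x2=0xff x3=0xfe  N=1 Z=0
after  4: x0=0xdb x1=0xf2 x2=0xff x3=0xff  N=1 Z=0
after  5: x0=0xdb x1=0xdb x2=0xff x3=0xff  N=1 Z=0
after  6: x0=0x00 x1=0xdb x2=0xff x3=0xff  N=0 Z=1
after  7: x0=0xda x1=0xdb x2=0xff x3=0xff  N=1 Z=0
after  8: x0=0xff x1=0xdb x2=0xff x3=0xff  N=1 Z=0
-- IRQ taken; context saved, return-PC = 9 --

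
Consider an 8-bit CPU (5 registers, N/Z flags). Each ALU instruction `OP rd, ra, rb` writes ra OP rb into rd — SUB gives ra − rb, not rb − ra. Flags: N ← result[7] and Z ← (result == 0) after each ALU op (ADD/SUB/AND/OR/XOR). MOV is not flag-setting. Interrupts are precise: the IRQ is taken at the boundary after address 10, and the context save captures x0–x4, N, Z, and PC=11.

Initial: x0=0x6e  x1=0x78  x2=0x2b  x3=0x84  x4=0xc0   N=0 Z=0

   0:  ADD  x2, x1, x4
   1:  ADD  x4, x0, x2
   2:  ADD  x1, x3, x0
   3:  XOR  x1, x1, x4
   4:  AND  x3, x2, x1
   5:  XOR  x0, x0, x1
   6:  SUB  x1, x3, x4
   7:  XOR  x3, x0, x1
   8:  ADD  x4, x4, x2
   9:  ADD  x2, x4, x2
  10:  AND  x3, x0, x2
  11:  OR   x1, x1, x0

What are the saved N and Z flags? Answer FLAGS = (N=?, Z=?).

FLAGS = (N=0, Z=0)

after  0: x0=0x6e x1=0x78 x2=0x38 x3=0x84 x4=0xc0  N=0 Z=0
after  1: x0=0x6e x1=0x78 x2=0x38 x3=0x84 x4=0xa6  N=1 Z=0
after  2: x0=0x6e x1=0xf2 x2=0x38 x3=0x84 x4=0xa6  N=1 Z=0
after  3: x0=0x6e x1=0x54 x2=0x38 x3=0x84 x4=0xa6  N=0 Z=0
after  4: x0=0x6e x1=0x54 x2=0x38 x3=0x10 x4=0xa6  N=0 Z=0
after  5: x0=0x3a x1=0x54 x2=0x38 x3=0x10 x4=0xa6  N=0 Z=0
after  6: x0=0x3a x1=0x6a x2=0x38 x3=0x10 x4=0xa6  N=0 Z=0
after  7: x0=0x3a x1=0x6a x2=0x38 x3=0x50 x4=0xa6  N=0 Z=0
after  8: x0=0x3a x1=0x6a x2=0x38 x3=0x50 x4=0xde  N=1 Z=0
after  9: x0=0x3a x1=0x6a x2=0x16 x3=0x50 x4=0xde  N=0 Z=0
after 10: x0=0x3a x1=0x6a x2=0x16 x3=0x12 x4=0xde  N=0 Z=0
-- IRQ taken; context saved, return-PC = 11 --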